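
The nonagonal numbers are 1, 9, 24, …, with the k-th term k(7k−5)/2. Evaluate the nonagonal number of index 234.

191061

The 234th nonagonal number is n(7n−5)/2 with n = 234.
234·(7·234 − 5)/2 = 234·1633/2 = 191061.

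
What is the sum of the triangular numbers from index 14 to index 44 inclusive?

14725

Σ i(i+1)/2 = (Σi² + Σi) / 2 over i = 14..44.
Σi = 990 − 91 = 899 and Σi² = 29370 − 819 = 28551.
(1·28551 + 1·899) / 2 = 29450/2 = 14725.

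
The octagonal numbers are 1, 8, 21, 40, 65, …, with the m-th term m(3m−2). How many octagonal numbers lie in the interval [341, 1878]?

The n-th octagonal number is n(3n−2).
Smallest index with value ≥ 341: n = 11 (giving 341).
Largest index with value ≤ 1878: n = 25 (giving 1825).
Indices 11 through 25: 15 terms.

15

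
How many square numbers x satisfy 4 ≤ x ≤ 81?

8

The n-th square number is n².
Smallest index with value ≥ 4: n = 2 (giving 4).
Largest index with value ≤ 81: n = 9 (giving 81).
Indices 2 through 9: 8 terms.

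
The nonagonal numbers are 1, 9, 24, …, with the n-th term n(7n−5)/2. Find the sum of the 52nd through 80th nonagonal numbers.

Σ i(7i−5)/2 = (7Σi² − 5Σi) / 2 over i = 52..80.
Σi = 3240 − 1326 = 1914 and Σi² = 173880 − 45526 = 128354.
(7·128354 − 5·1914) / 2 = 888908/2 = 444454.

444454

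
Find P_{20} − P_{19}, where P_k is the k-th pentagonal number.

58

Consecutive pentagonal numbers differ by 3n − 2: here 3·20 − 2 = 58.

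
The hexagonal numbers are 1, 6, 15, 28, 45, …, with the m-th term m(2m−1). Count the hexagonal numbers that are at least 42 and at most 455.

11

The n-th hexagonal number is n(2n−1).
Smallest index with value ≥ 42: n = 5 (giving 45).
Largest index with value ≤ 455: n = 15 (giving 435).
Indices 5 through 15: 11 terms.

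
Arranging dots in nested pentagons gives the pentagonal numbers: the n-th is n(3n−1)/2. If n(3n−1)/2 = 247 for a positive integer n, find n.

13

Set n(3n−1)/2 = 247, giving 3n² − n − 494 = 0.
So n = (1 + 77) / 6 = 78/6 = 13.
Check: 13·(3·13 − 1)/2 = 247. ✓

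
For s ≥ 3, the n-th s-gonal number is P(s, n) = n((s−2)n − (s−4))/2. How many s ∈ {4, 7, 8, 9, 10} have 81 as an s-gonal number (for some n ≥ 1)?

s = 4: P(4, 9) = 81. ✓
s = 7: P(7, 6) = 81. ✓
s = 8: P(8, 5) = 65 and P(8, 6) = 96; 81 is not s-gonal.
s = 9: P(9, 5) = 75 and P(9, 6) = 111; 81 is not s-gonal.
s = 10: P(10, 4) = 52 and P(10, 5) = 85; 81 is not s-gonal.
Hits: s ∈ {4, 7} → 2.

2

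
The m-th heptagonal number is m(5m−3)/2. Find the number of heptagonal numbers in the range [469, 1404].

11

The n-th heptagonal number is n(5n−3)/2.
Smallest index with value ≥ 469: n = 14 (giving 469).
Largest index with value ≤ 1404: n = 24 (giving 1404).
Indices 14 through 24: 11 terms.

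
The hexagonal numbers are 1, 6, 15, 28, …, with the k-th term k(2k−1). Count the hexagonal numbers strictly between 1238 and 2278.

8

The n-th hexagonal number is n(2n−1).
Smallest index with value > 1238: n = 26 (giving 1326).
Largest index with value < 2278: n = 33 (giving 2145).
Indices 26 through 33: 8 terms.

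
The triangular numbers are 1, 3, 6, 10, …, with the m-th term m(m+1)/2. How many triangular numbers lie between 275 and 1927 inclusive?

39

The n-th triangular number is n(n+1)/2.
Smallest index with value ≥ 275: n = 23 (giving 276).
Largest index with value ≤ 1927: n = 61 (giving 1891).
Indices 23 through 61: 39 terms.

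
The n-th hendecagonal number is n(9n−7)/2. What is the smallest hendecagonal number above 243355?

243485

Solve n(9n−7)/2 > 243355 for integer n.
The largest n with value ≤ 243355 is 232 (since 241396 ≤ 243355 < 243485), so the first above is n = 233, value 243485.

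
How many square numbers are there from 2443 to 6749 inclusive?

33

The n-th square number is n².
Smallest index with value ≥ 2443: n = 50 (giving 2500).
Largest index with value ≤ 6749: n = 82 (giving 6724).
Indices 50 through 82: 33 terms.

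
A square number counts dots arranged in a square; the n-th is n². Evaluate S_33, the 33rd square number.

The 33rd square number is n² with n = 33.
33² = 1089.

1089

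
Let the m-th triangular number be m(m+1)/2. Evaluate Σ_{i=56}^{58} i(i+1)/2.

4960

Σ i(i+1)/2 = (Σi² + Σi) / 2 over i = 56..58.
Σi = 1711 − 1540 = 171 and Σi² = 66729 − 56980 = 9749.
(1·9749 + 1·171) / 2 = 9920/2 = 4960.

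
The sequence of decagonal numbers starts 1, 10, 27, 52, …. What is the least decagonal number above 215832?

Solve n(4n−3) > 215832 for integer n.
The largest n with value ≤ 215832 is 232 (since 214600 ≤ 215832 < 216457), so the first above is n = 233, value 216457.

216457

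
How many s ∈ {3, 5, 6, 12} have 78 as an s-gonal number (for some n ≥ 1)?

1

s = 3: P(3, 12) = 78. ✓
s = 5: P(5, 7) = 70 and P(5, 8) = 92; 78 is not s-gonal.
s = 6: P(6, 6) = 66 and P(6, 7) = 91; 78 is not s-gonal.
s = 12: P(12, 4) = 64 and P(12, 5) = 105; 78 is not s-gonal.
Hits: s ∈ {3} → 1.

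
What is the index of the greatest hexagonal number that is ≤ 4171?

45

Solve n(2n−1) ≤ 4171 for integer n.
n = 45 gives 4005 ≤ 4171, while n = 46 gives 4186 > 4171; so the answer is index 45.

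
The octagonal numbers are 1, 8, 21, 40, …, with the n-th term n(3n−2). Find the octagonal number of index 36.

36·(3·36 − 2) = 36·106 = 3816.

3816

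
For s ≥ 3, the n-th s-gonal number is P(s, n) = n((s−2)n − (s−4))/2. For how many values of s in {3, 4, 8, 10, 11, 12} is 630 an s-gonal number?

s = 3: P(3, 35) = 630. ✓
s = 4: P(4, 25) = 625 and P(4, 26) = 676; 630 is not s-gonal.
s = 8: P(8, 14) = 560 and P(8, 15) = 645; 630 is not s-gonal.
s = 10: P(10, 12) = 540 and P(10, 13) = 637; 630 is not s-gonal.
s = 11: P(11, 12) = 606 and P(11, 13) = 715; 630 is not s-gonal.
s = 12: P(12, 11) = 561 and P(12, 12) = 672; 630 is not s-gonal.
Hits: s ∈ {3} → 1.

1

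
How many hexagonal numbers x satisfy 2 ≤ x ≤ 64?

The n-th hexagonal number is n(2n−1).
Smallest index with value ≥ 2: n = 2 (giving 6).
Largest index with value ≤ 64: n = 5 (giving 45).
Indices 2 through 5: 4 terms.

4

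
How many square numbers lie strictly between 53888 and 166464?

175

The n-th square number is n².
Smallest index with value > 53888: n = 233 (giving 54289).
Largest index with value < 166464: n = 407 (giving 165649).
Indices 233 through 407: 175 terms.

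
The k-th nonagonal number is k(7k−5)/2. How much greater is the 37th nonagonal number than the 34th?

37·(7·37 − 5)/2 = 4699 and 34·(7·34 − 5)/2 = 3961.
Difference: 4699 − 3961 = 738.

738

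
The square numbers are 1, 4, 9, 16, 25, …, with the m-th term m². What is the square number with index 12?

The 12th square number is n² with n = 12.
12² = 144.

144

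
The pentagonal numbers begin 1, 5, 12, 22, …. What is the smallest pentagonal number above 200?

Solve n(3n−1)/2 > 200 for integer n.
The largest n with value ≤ 200 is 11 (since 176 ≤ 200 < 210), so the first above is n = 12, value 210.

210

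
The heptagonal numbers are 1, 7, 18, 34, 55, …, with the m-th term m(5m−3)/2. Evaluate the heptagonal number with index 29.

2059

29·(5·29 − 3)/2 = 29·142/2 = 29·71 = 2059.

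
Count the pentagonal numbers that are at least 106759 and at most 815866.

The n-th pentagonal number is n(3n−1)/2.
Smallest index with value ≥ 106759: n = 267 (giving 106800).
Largest index with value ≤ 815866: n = 737 (giving 814385).
Indices 267 through 737: 471 terms.

471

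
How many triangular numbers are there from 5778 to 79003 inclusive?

291

The n-th triangular number is n(n+1)/2.
Smallest index with value ≥ 5778: n = 107 (giving 5778).
Largest index with value ≤ 79003: n = 397 (giving 79003).
Indices 107 through 397: 291 terms.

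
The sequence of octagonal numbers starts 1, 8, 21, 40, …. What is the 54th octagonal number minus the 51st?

939

54·(3·54 − 2) = 8640 and 51·(3·51 − 2) = 7701.
Difference: 8640 − 7701 = 939.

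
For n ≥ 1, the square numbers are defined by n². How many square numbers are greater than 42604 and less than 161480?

195

The n-th square number is n².
Smallest index with value > 42604: n = 207 (giving 42849).
Largest index with value < 161480: n = 401 (giving 160801).
Indices 207 through 401: 195 terms.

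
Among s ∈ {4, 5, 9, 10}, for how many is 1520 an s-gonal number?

s = 4: P(4, 38) = 1444 and P(4, 39) = 1521; 1520 is not s-gonal.
s = 5: P(5, 32) = 1520. ✓
s = 9: P(9, 21) = 1491 and P(9, 22) = 1639; 1520 is not s-gonal.
s = 10: P(10, 19) = 1387 and P(10, 20) = 1540; 1520 is not s-gonal.
Hits: s ∈ {5} → 1.

1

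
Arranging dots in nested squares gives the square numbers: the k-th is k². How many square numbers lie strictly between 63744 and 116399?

The n-th square number is n².
Smallest index with value > 63744: n = 253 (giving 64009).
Largest index with value < 116399: n = 341 (giving 116281).
Indices 253 through 341: 89 terms.

89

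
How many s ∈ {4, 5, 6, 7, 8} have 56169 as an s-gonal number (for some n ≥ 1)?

s = 4: P(4, 237) = 56169. ✓
s = 5: P(5, 193) = 55777 and P(5, 194) = 56357; 56169 is not s-gonal.
s = 6: P(6, 167) = 55611 and P(6, 168) = 56280; 56169 is not s-gonal.
s = 7: P(7, 150) = 56025 and P(7, 151) = 56776; 56169 is not s-gonal.
s = 8: P(8, 137) = 56033 and P(8, 138) = 56856; 56169 is not s-gonal.
Hits: s ∈ {4} → 1.

1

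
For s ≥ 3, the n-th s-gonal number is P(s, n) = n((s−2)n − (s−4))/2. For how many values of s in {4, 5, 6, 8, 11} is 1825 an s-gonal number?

s = 4: P(4, 42) = 1764 and P(4, 43) = 1849; 1825 is not s-gonal.
s = 5: P(5, 35) = 1820 and P(5, 36) = 1926; 1825 is not s-gonal.
s = 6: P(6, 30) = 1770 and P(6, 31) = 1891; 1825 is not s-gonal.
s = 8: P(8, 25) = 1825. ✓
s = 11: P(11, 20) = 1730 and P(11, 21) = 1911; 1825 is not s-gonal.
Hits: s ∈ {8} → 1.

1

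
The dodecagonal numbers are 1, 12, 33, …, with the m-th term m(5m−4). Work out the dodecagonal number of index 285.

The 285th dodecagonal number is n(5n−4) with n = 285.
285·(5·285 − 4) = 285·1421 = 404985.

404985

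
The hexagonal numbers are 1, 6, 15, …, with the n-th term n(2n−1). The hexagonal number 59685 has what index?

Set n(2n−1) = 59685, giving 2n² − n − 59685 = 0.
The discriminant is 1 + 8·59685 = 477481, and √477481 = 691.
So n = (1 + 691) / 4 = 692/4 = 173.

173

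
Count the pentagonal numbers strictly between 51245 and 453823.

365

The n-th pentagonal number is n(3n−1)/2.
Smallest index with value > 51245: n = 186 (giving 51801).
Largest index with value < 453823: n = 550 (giving 453475).
Indices 186 through 550: 365 terms.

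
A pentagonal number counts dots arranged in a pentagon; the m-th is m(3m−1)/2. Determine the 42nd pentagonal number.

The 42nd pentagonal number is n(3n−1)/2 with n = 42.
42·(3·42 − 1)/2 = 42·125/2 = 2625.

2625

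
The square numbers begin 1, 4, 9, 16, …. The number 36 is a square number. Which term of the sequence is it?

We need n² = 36, so n = √36 = 6.
Check: 6² = 36. ✓

6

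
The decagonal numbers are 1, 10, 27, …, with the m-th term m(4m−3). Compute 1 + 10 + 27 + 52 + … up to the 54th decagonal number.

211365

Σ i(4i−3) = 4Σi² − 3Σi over i = 1..54.
Σi = 1485 and Σi² = 53955.
4·53955 − 3·1485 = 211365.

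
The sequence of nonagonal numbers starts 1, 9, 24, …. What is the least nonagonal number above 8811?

Solve n(7n−5)/2 > 8811 for integer n.
The largest n with value ≤ 8811 is 50 (since 8625 ≤ 8811 < 8976), so the first above is n = 51, value 8976.

8976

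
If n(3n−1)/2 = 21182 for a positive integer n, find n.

119

Set n(3n−1)/2 = 21182, giving 3n² − n − 42364 = 0.
The discriminant is 1 + 24·21182 = 508369, and √508369 = 713.
So n = (1 + 713) / 6 = 714/6 = 119.
Check: 119·(3·119 − 1)/2 = 21182. ✓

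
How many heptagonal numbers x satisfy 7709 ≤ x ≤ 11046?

11

The n-th heptagonal number is n(5n−3)/2.
Smallest index with value ≥ 7709: n = 56 (giving 7756).
Largest index with value ≤ 11046: n = 66 (giving 10791).
Indices 56 through 66: 11 terms.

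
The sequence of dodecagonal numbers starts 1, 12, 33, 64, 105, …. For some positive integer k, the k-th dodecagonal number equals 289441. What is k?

Set n(5n−4) = 289441, giving 5n² − 4n − 289441 = 0.
The discriminant is 16 + 20·289441 = 5788836, and √5788836 = 2406.
So n = (4 + 2406) / 10 = 2410/10 = 241.

241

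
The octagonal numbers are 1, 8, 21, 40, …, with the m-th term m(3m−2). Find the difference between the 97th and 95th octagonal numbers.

97·(3·97 − 2) = 28033 and 95·(3·95 − 2) = 26885.
Difference: 28033 − 26885 = 1148.

1148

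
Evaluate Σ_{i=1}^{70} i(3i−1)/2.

Σ i(3i−1)/2 = (3Σi² − Σi) / 2 over i = 1..70.
Σi = 2485 and Σi² = 116795.
(3·116795 − 1·2485) / 2 = 347900/2 = 173950.

173950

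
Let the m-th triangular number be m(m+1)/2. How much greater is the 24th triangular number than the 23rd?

Consecutive triangular numbers differ by n: T_{24} − T_{23} = 24.

24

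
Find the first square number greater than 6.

Solve n² > 6 for integer n.
The largest n with value ≤ 6 is 2 (since 4 ≤ 6 < 9), so the first above is n = 3, value 9.

9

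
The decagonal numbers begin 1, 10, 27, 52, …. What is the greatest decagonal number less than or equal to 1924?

1870

Solve n(4n−3) ≤ 1924 for integer n.
n = 22 gives 1870 ≤ 1924, while n = 23 gives 2047 > 1924; so the answer is 1870.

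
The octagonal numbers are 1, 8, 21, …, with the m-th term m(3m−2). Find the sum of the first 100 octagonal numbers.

Σ i(3i−2) = 3Σi² − 2Σi over i = 1..100.
Σi = 5050 and Σi² = 338350.
3·338350 − 2·5050 = 1004950.

1004950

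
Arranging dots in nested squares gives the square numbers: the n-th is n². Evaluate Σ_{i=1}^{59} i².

Σ_{i=1}^{59} i² = 59·60·119/6 = 70210.

70210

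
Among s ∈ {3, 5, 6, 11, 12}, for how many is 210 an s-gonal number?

s = 3: P(3, 20) = 210. ✓
s = 5: P(5, 12) = 210. ✓
s = 6: P(6, 10) = 190 and P(6, 11) = 231; 210 is not s-gonal.
s = 11: P(11, 7) = 196 and P(11, 8) = 260; 210 is not s-gonal.
s = 12: P(12, 6) = 156 and P(12, 7) = 217; 210 is not s-gonal.
Hits: s ∈ {3, 5} → 2.

2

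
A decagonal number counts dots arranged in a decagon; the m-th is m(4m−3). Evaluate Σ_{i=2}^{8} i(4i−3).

Σ i(4i−3) = 4Σi² − 3Σi over i = 2..8.
Σi = 36 − 1 = 35 and Σi² = 204 − 1 = 203.
4·203 − 3·35 = 707.

707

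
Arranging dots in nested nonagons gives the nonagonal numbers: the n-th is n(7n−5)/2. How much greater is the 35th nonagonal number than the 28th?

1526

35·(7·35 − 5)/2 = 4200 and 28·(7·28 − 5)/2 = 2674.
Difference: 4200 − 2674 = 1526.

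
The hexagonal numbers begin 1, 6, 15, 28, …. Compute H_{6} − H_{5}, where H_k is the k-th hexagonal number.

21

Consecutive hexagonal numbers differ by 4n − 3: here 4·6 − 3 = 21.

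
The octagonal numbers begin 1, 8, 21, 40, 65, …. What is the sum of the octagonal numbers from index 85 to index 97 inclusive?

Σ i(3i−2) = 3Σi² − 2Σi over i = 85..97.
Σi = 4753 − 3570 = 1183 and Σi² = 308945 − 201110 = 107835.
3·107835 − 2·1183 = 321139.

321139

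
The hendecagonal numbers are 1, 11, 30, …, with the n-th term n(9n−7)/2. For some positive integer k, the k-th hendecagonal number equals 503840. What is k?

335

Set n(9n−7)/2 = 503840, giving 9n² − 7n − 1007680 = 0.
The discriminant is 49 + 72·503840 = 36276529, and √36276529 = 6023.
So n = (7 + 6023) / 18 = 6030/18 = 335.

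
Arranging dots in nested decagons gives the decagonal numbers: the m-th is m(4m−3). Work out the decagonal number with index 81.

26001

The 81st decagonal number is n(4n−3) with n = 81.
81·(4·81 − 3) = 81·321 = 26001.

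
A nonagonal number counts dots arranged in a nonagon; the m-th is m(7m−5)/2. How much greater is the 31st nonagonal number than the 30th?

Consecutive nonagonal numbers differ by 7n − 6: here 7·31 − 6 = 211.

211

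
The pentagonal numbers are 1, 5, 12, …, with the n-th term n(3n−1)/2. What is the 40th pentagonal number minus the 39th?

Consecutive pentagonal numbers differ by 3n − 2: here 3·40 − 2 = 118.

118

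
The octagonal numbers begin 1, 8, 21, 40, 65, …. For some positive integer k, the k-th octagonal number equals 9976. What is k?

Set n(3n−2) = 9976, giving 3n² − 2n − 9976 = 0.
So n = (2 + 346) / 6 = 348/6 = 58.
Check: 58·(3·58 − 2) = 9976. ✓

58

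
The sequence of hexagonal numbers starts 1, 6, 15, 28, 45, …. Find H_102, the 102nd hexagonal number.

20706

102·(2·102 − 1) = 102·203 = 20706.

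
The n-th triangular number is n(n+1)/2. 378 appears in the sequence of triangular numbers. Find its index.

Set n(n+1)/2 = 378, giving n² + n − 756 = 0.
The discriminant is 1 + 8·378 = 3025, and √3025 = 55.
So n = (-1 + 55) / 2 = 54/2 = 27.

27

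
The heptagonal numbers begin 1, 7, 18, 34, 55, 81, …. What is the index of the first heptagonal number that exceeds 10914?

67

Solve n(5n−3)/2 > 10914 for integer n.
The largest n with value ≤ 10914 is 66 (since 10791 ≤ 10914 < 11122), so the first above is n = 67, value 11122.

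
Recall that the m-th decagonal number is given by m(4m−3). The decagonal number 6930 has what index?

Set n(4n−3) = 6930, giving 4n² − 3n − 6930 = 0.
The discriminant is 9 + 16·6930 = 110889, and √110889 = 333.
So n = (3 + 333) / 8 = 336/8 = 42.
Check: 42·(4·42 − 3) = 6930. ✓

42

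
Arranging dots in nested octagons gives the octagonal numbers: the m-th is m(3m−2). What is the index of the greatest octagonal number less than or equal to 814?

Solve n(3n−2) ≤ 814 for integer n.
n = 16 gives 736 ≤ 814, while n = 17 gives 833 > 814; so the answer is index 16.

16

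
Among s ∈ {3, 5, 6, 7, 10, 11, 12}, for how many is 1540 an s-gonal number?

3

s = 3: P(3, 55) = 1540. ✓
s = 5: P(5, 32) = 1520 and P(5, 33) = 1617; 1540 is not s-gonal.
s = 6: P(6, 28) = 1540. ✓
s = 7: P(7, 25) = 1525 and P(7, 26) = 1651; 1540 is not s-gonal.
s = 10: P(10, 20) = 1540. ✓
s = 11: P(11, 18) = 1395 and P(11, 19) = 1558; 1540 is not s-gonal.
s = 12: P(12, 17) = 1377 and P(12, 18) = 1548; 1540 is not s-gonal.
Hits: s ∈ {3, 6, 10} → 3.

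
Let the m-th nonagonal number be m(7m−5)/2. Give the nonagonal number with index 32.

The 32nd nonagonal number is n(7n−5)/2 with n = 32.
32·(7·32 − 5)/2 = 32·219/2 = 3504.

3504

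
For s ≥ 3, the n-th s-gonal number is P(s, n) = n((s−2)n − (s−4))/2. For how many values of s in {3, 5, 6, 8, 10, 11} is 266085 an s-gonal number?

s = 3: P(3, 729) = 266085. ✓
s = 5: P(5, 421) = 265651 and P(5, 422) = 266915; 266085 is not s-gonal.
s = 6: P(6, 365) = 266085. ✓
s = 8: P(8, 298) = 265816 and P(8, 299) = 267605; 266085 is not s-gonal.
s = 10: P(10, 258) = 265482 and P(10, 259) = 267547; 266085 is not s-gonal.
s = 11: P(11, 243) = 264870 and P(11, 244) = 267058; 266085 is not s-gonal.
Hits: s ∈ {3, 6} → 2.

2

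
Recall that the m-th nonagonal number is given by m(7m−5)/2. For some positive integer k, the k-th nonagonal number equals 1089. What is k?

Set n(7n−5)/2 = 1089, giving 7n² − 5n − 2178 = 0.
The discriminant is 25 + 56·1089 = 61009, and √61009 = 247.
So n = (5 + 247) / 14 = 252/14 = 18.
Check: 18·(7·18 − 5)/2 = 1089. ✓

18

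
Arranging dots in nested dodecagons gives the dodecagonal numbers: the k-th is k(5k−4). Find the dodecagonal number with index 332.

The 332nd dodecagonal number is n(5n−4) with n = 332.
332·(5·332 − 4) = 332·1656 = 549792.

549792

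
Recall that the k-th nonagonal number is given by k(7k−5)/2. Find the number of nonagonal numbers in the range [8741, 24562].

The n-th nonagonal number is n(7n−5)/2.
Smallest index with value ≥ 8741: n = 51 (giving 8976).
Largest index with value ≤ 24562: n = 84 (giving 24486).
Indices 51 through 84: 34 terms.

34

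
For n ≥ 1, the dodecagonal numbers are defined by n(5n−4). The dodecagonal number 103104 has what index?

144

Set n(5n−4) = 103104, giving 5n² − 4n − 103104 = 0.
The discriminant is 16 + 20·103104 = 2062096, and √2062096 = 1436.
So n = (4 + 1436) / 10 = 1440/10 = 144.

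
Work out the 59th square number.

The 59th square number is n² with n = 59.
59² = 3481.

3481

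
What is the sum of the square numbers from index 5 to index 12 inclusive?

Σ_{i=5}^{12} i² = 650 − 30 = 620.

620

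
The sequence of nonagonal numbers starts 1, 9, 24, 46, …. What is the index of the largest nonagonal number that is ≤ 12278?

59

Solve n(7n−5)/2 ≤ 12278 for integer n.
n = 59 gives 12036 ≤ 12278, while n = 60 gives 12450 > 12278; so the answer is index 59.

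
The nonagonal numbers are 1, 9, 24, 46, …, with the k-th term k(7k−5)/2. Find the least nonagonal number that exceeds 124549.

Solve n(7n−5)/2 > 124549 for integer n.
The largest n with value ≤ 124549 is 188 (since 123234 ≤ 124549 < 124551), so the first above is n = 189, value 124551.

124551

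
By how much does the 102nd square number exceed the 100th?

404

102² = 10404 and 100² = 10000.
Difference: 10404 − 10000 = 404.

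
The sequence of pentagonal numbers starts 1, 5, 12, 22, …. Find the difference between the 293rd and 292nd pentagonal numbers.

877

Consecutive pentagonal numbers differ by 3n − 2: here 3·293 − 2 = 877.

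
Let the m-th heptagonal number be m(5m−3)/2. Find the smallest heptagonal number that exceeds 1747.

1782

Solve n(5n−3)/2 > 1747 for integer n.
The largest n with value ≤ 1747 is 26 (since 1651 ≤ 1747 < 1782), so the first above is n = 27, value 1782.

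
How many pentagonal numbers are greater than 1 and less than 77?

The n-th pentagonal number is n(3n−1)/2.
Smallest index with value > 1: n = 2 (giving 5).
Largest index with value < 77: n = 7 (giving 70).
Indices 2 through 7: 6 terms.

6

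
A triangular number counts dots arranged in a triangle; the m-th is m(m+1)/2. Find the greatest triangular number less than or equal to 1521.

Solve n(n+1)/2 ≤ 1521 for integer n.
n = 54 gives 1485 ≤ 1521, while n = 55 gives 1540 > 1521; so the answer is 1485.

1485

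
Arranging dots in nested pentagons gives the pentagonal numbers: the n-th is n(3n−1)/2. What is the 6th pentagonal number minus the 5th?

Consecutive pentagonal numbers differ by 3n − 2: here 3·6 − 2 = 16.

16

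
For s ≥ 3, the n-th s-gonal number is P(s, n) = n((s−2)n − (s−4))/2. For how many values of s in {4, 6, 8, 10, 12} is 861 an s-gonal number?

1

s = 4: P(4, 29) = 841 and P(4, 30) = 900; 861 is not s-gonal.
s = 6: P(6, 21) = 861. ✓
s = 8: P(8, 17) = 833 and P(8, 18) = 936; 861 is not s-gonal.
s = 10: P(10, 15) = 855 and P(10, 16) = 976; 861 is not s-gonal.
s = 12: P(12, 13) = 793 and P(12, 14) = 924; 861 is not s-gonal.
Hits: s ∈ {6} → 1.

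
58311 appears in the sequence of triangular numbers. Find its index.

341

Set n(n+1)/2 = 58311, giving n² + n − 116622 = 0.
The discriminant is 1 + 8·58311 = 466489, and √466489 = 683.
So n = (-1 + 683) / 2 = 682/2 = 341.
Check: 341·342/2 = 58311. ✓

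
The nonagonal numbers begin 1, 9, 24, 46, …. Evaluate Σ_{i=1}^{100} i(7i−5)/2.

1171600

Σ i(7i−5)/2 = (7Σi² − 5Σi) / 2 over i = 1..100.
Σi = 5050 and Σi² = 338350.
(7·338350 − 5·5050) / 2 = 2343200/2 = 1171600.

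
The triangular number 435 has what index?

Set n(n+1)/2 = 435, giving n² + n − 870 = 0.
So n = (-1 + 59) / 2 = 58/2 = 29.
Check: 29·30/2 = 435. ✓

29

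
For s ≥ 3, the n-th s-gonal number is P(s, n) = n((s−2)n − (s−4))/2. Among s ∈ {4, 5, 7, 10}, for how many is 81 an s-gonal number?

s = 4: P(4, 9) = 81. ✓
s = 5: P(5, 7) = 70 and P(5, 8) = 92; 81 is not s-gonal.
s = 7: P(7, 6) = 81. ✓
s = 10: P(10, 4) = 52 and P(10, 5) = 85; 81 is not s-gonal.
Hits: s ∈ {4, 7} → 2.

2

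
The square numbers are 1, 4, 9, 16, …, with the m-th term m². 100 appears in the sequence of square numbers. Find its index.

10

We need n² = 100, so n = √100 = 10.
Check: 10² = 100. ✓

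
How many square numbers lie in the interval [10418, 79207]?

179

The n-th square number is n².
Smallest index with value ≥ 10418: n = 103 (giving 10609).
Largest index with value ≤ 79207: n = 281 (giving 78961).
Indices 103 through 281: 179 terms.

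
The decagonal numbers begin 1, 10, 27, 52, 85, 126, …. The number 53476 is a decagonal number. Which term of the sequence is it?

116

Set n(4n−3) = 53476, giving 4n² − 3n − 53476 = 0.
The discriminant is 9 + 16·53476 = 855625, and √855625 = 925.
So n = (3 + 925) / 8 = 928/8 = 116.
Check: 116·(4·116 − 3) = 53476. ✓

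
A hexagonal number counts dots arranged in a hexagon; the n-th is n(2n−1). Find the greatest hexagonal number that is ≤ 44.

Solve n(2n−1) ≤ 44 for integer n.
n = 4 gives 28 ≤ 44, while n = 5 gives 45 > 44; so the answer is 28.

28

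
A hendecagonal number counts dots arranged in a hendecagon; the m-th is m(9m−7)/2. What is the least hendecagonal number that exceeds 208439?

209196

Solve n(9n−7)/2 > 208439 for integer n.
The largest n with value ≤ 208439 is 215 (since 207260 ≤ 208439 < 209196), so the first above is n = 216, value 209196.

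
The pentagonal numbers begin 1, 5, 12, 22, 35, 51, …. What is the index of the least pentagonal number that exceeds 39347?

163

Solve n(3n−1)/2 > 39347 for integer n.
The largest n with value ≤ 39347 is 162 (since 39285 ≤ 39347 < 39772), so the first above is n = 163, value 39772.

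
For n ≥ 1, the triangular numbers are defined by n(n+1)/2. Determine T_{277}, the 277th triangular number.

38503

The 277th triangular number is n(n+1)/2 with n = 277.
277·278/2 = 77006/2 = 38503.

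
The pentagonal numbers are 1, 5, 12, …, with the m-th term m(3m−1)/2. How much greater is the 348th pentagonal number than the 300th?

348·(3·348 − 1)/2 = 181482 and 300·(3·300 − 1)/2 = 134850.
Difference: 181482 − 134850 = 46632.

46632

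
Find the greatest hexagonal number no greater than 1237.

1225

Solve n(2n−1) ≤ 1237 for integer n.
n = 25 gives 1225 ≤ 1237, while n = 26 gives 1326 > 1237; so the answer is 1225.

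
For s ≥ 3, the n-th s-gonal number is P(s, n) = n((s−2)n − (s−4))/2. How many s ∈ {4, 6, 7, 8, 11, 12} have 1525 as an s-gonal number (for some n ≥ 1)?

1

s = 4: P(4, 39) = 1521 and P(4, 40) = 1600; 1525 is not s-gonal.
s = 6: P(6, 27) = 1431 and P(6, 28) = 1540; 1525 is not s-gonal.
s = 7: P(7, 25) = 1525. ✓
s = 8: P(8, 22) = 1408 and P(8, 23) = 1541; 1525 is not s-gonal.
s = 11: P(11, 18) = 1395 and P(11, 19) = 1558; 1525 is not s-gonal.
s = 12: P(12, 17) = 1377 and P(12, 18) = 1548; 1525 is not s-gonal.
Hits: s ∈ {7} → 1.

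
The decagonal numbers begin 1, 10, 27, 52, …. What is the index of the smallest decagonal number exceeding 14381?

Solve n(4n−3) > 14381 for integer n.
The largest n with value ≤ 14381 is 60 (since 14220 ≤ 14381 < 14701), so the first above is n = 61, value 14701.

61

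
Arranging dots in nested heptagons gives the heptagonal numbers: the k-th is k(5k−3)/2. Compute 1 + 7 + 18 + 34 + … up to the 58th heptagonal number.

Σ i(5i−3)/2 = (5Σi² − 3Σi) / 2 over i = 1..58.
Σi = 1711 and Σi² = 66729.
(5·66729 − 3·1711) / 2 = 328512/2 = 164256.

164256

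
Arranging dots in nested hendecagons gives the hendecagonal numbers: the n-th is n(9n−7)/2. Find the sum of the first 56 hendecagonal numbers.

264936

Σ i(9i−7)/2 = (9Σi² − 7Σi) / 2 over i = 1..56.
Σi = 1596 and Σi² = 60116.
(9·60116 − 7·1596) / 2 = 529872/2 = 264936.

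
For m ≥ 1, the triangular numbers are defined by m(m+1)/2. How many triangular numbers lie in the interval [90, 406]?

16

The n-th triangular number is n(n+1)/2.
Smallest index with value ≥ 90: n = 13 (giving 91).
Largest index with value ≤ 406: n = 28 (giving 406).
Indices 13 through 28: 16 terms.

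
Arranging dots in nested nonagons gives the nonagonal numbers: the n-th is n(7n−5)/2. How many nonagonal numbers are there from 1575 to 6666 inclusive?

The n-th nonagonal number is n(7n−5)/2.
Smallest index with value ≥ 1575: n = 22 (giving 1639).
Largest index with value ≤ 6666: n = 44 (giving 6666).
Indices 22 through 44: 23 terms.

23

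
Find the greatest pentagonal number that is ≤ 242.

210

Solve n(3n−1)/2 ≤ 242 for integer n.
n = 12 gives 210 ≤ 242, while n = 13 gives 247 > 242; so the answer is 210.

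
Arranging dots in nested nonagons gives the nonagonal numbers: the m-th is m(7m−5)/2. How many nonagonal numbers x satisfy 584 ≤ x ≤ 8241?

The n-th nonagonal number is n(7n−5)/2.
Smallest index with value ≥ 584: n = 14 (giving 651).
Largest index with value ≤ 8241: n = 48 (giving 7944).
Indices 14 through 48: 35 terms.

35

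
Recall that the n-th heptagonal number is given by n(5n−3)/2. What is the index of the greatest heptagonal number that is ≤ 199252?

282

Solve n(5n−3)/2 ≤ 199252 for integer n.
n = 282 gives 198387 ≤ 199252, while n = 283 gives 199798 > 199252; so the answer is index 282.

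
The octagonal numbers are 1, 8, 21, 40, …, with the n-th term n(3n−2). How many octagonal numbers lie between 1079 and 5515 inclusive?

24

The n-th octagonal number is n(3n−2).
Smallest index with value ≥ 1079: n = 20 (giving 1160).
Largest index with value ≤ 5515: n = 43 (giving 5461).
Indices 20 through 43: 24 terms.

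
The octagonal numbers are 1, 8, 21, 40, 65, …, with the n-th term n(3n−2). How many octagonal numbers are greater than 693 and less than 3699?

20

The n-th octagonal number is n(3n−2).
Smallest index with value > 693: n = 16 (giving 736).
Largest index with value < 3699: n = 35 (giving 3605).
Indices 16 through 35: 20 terms.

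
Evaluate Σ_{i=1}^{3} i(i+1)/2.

10

Σ i(i+1)/2 = (Σi² + Σi) / 2 over i = 1..3.
Σi = 6 and Σi² = 14.
(1·14 + 1·6) / 2 = 20/2 = 10.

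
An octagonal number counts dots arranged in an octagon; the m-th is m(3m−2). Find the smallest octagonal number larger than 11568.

Solve n(3n−2) > 11568 for integer n.
The largest n with value ≤ 11568 is 62 (since 11408 ≤ 11568 < 11781), so the first above is n = 63, value 11781.

11781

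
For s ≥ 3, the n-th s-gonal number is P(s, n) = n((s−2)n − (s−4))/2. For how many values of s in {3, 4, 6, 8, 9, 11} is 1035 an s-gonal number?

s = 3: P(3, 45) = 1035. ✓
s = 4: P(4, 32) = 1024 and P(4, 33) = 1089; 1035 is not s-gonal.
s = 6: P(6, 23) = 1035. ✓
s = 8: P(8, 18) = 936 and P(8, 19) = 1045; 1035 is not s-gonal.
s = 9: P(9, 17) = 969 and P(9, 18) = 1089; 1035 is not s-gonal.
s = 11: P(11, 15) = 960 and P(11, 16) = 1096; 1035 is not s-gonal.
Hits: s ∈ {3, 6} → 2.

2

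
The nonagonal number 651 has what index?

Set n(7n−5)/2 = 651, giving 7n² − 5n − 1302 = 0.
So n = (5 + 191) / 14 = 196/14 = 14.

14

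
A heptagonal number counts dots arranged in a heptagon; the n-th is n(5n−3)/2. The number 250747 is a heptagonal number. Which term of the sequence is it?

317

Set n(5n−3)/2 = 250747, giving 5n² − 3n − 501494 = 0.
The discriminant is 9 + 40·250747 = 10029889, and √10029889 = 3167.
So n = (3 + 3167) / 10 = 3170/10 = 317.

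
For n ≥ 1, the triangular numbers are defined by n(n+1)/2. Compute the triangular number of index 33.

561

The 33rd triangular number is n(n+1)/2 with n = 33.
33·34/2 = 1122/2 = 561.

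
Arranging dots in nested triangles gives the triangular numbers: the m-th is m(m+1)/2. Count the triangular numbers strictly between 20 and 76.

6

The n-th triangular number is n(n+1)/2.
Smallest index with value > 20: n = 6 (giving 21).
Largest index with value < 76: n = 11 (giving 66).
Indices 6 through 11: 6 terms.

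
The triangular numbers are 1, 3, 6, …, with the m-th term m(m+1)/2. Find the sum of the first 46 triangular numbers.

Σ i(i+1)/2 = (Σi² + Σi) / 2 over i = 1..46.
Σi = 1081 and Σi² = 33511.
(1·33511 + 1·1081) / 2 = 34592/2 = 17296.

17296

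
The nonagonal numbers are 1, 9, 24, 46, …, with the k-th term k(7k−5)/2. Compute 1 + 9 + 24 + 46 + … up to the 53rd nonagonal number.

Σ i(7i−5)/2 = (7Σi² − 5Σi) / 2 over i = 1..53.
Σi = 1431 and Σi² = 51039.
(7·51039 − 5·1431) / 2 = 350118/2 = 175059.

175059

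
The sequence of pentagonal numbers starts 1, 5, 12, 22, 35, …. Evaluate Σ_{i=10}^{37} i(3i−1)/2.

25606

Σ i(3i−1)/2 = (3Σi² − Σi) / 2 over i = 10..37.
Σi = 703 − 45 = 658 and Σi² = 17575 − 285 = 17290.
(3·17290 − 1·658) / 2 = 51212/2 = 25606.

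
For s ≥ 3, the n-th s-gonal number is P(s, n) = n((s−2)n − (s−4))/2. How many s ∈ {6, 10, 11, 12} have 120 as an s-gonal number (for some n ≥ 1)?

s = 6: P(6, 8) = 120. ✓
s = 10: P(10, 5) = 85 and P(10, 6) = 126; 120 is not s-gonal.
s = 11: P(11, 5) = 95 and P(11, 6) = 141; 120 is not s-gonal.
s = 12: P(12, 5) = 105 and P(12, 6) = 156; 120 is not s-gonal.
Hits: s ∈ {6} → 1.

1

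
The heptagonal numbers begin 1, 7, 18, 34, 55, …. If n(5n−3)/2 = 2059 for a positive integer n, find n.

Set n(5n−3)/2 = 2059, giving 5n² − 3n − 4118 = 0.
The discriminant is 9 + 40·2059 = 82369, and √82369 = 287.
So n = (3 + 287) / 10 = 290/10 = 29.

29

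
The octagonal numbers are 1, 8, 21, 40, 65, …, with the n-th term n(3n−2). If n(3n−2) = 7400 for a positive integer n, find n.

50

Set n(3n−2) = 7400, giving 3n² − 2n − 7400 = 0.
The discriminant is 4 + 12·7400 = 88804, and √88804 = 298.
So n = (2 + 298) / 6 = 300/6 = 50.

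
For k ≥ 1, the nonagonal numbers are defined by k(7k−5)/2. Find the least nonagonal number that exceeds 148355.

Solve n(7n−5)/2 > 148355 for integer n.
The largest n with value ≤ 148355 is 206 (since 148011 ≤ 148355 < 149454), so the first above is n = 207, value 149454.

149454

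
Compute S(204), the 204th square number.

204² = 41616.

41616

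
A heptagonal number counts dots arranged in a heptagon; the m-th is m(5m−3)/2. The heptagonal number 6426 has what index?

51

Set n(5n−3)/2 = 6426, giving 5n² − 3n − 12852 = 0.
The discriminant is 9 + 40·6426 = 257049, and √257049 = 507.
So n = (3 + 507) / 10 = 510/10 = 51.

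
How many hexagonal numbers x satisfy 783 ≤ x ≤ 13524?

The n-th hexagonal number is n(2n−1).
Smallest index with value ≥ 783: n = 21 (giving 861).
Largest index with value ≤ 13524: n = 82 (giving 13366).
Indices 21 through 82: 62 terms.

62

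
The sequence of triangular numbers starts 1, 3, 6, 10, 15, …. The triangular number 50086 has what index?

Set n(n+1)/2 = 50086, giving n² + n − 100172 = 0.
So n = (-1 + 633) / 2 = 632/2 = 316.

316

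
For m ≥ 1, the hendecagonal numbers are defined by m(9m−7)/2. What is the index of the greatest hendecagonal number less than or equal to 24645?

Solve n(9n−7)/2 ≤ 24645 for integer n.
n = 74 gives 24383 ≤ 24645, while n = 75 gives 25050 > 24645; so the answer is index 74.

74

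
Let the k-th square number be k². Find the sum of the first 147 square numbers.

Σ_{i=1}^{147} i² = 147·148·295/6 = 1069670.

1069670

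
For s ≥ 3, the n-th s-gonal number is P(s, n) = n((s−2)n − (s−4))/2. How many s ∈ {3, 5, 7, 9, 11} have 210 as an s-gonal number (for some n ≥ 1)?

s = 3: P(3, 20) = 210. ✓
s = 5: P(5, 12) = 210. ✓
s = 7: P(7, 9) = 189 and P(7, 10) = 235; 210 is not s-gonal.
s = 9: P(9, 8) = 204 and P(9, 9) = 261; 210 is not s-gonal.
s = 11: P(11, 7) = 196 and P(11, 8) = 260; 210 is not s-gonal.
Hits: s ∈ {3, 5} → 2.

2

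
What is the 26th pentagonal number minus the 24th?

149

26·(3·26 − 1)/2 = 1001 and 24·(3·24 − 1)/2 = 852.
Difference: 1001 − 852 = 149.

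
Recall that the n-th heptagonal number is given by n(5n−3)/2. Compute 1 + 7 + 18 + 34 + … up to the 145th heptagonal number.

2550985

Σ i(5i−3)/2 = (5Σi² − 3Σi) / 2 over i = 1..145.
Σi = 10585 and Σi² = 1026745.
(5·1026745 − 3·10585) / 2 = 5101970/2 = 2550985.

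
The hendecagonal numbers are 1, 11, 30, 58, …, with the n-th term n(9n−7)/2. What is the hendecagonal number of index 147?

The 147th hendecagonal number is n(9n−7)/2 with n = 147.
147·(9·147 − 7)/2 = 147·1316/2 = 147·658 = 96726.

96726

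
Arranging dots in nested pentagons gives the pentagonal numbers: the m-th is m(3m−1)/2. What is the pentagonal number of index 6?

51

6·(3·6 − 1)/2 = 6·17/2 = 51.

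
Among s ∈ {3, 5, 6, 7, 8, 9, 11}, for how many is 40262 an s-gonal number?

1

s = 3: P(3, 283) = 40186 and P(3, 284) = 40470; 40262 is not s-gonal.
s = 5: P(5, 164) = 40262. ✓
s = 6: P(6, 142) = 40186 and P(6, 143) = 40755; 40262 is not s-gonal.
s = 7: P(7, 127) = 40132 and P(7, 128) = 40768; 40262 is not s-gonal.
s = 8: P(8, 116) = 40136 and P(8, 117) = 40833; 40262 is not s-gonal.
s = 9: P(9, 107) = 39804 and P(9, 108) = 40554; 40262 is not s-gonal.
s = 11: P(11, 94) = 39433 and P(11, 95) = 40280; 40262 is not s-gonal.
Hits: s ∈ {5} → 1.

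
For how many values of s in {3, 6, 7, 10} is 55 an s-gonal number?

s = 3: P(3, 10) = 55. ✓
s = 6: P(6, 5) = 45 and P(6, 6) = 66; 55 is not s-gonal.
s = 7: P(7, 5) = 55. ✓
s = 10: P(10, 4) = 52 and P(10, 5) = 85; 55 is not s-gonal.
Hits: s ∈ {3, 7} → 2.

2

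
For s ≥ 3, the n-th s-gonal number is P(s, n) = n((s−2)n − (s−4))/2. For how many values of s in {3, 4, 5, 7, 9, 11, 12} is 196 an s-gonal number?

2

s = 3: P(3, 19) = 190 and P(3, 20) = 210; 196 is not s-gonal.
s = 4: P(4, 14) = 196. ✓
s = 5: P(5, 11) = 176 and P(5, 12) = 210; 196 is not s-gonal.
s = 7: P(7, 9) = 189 and P(7, 10) = 235; 196 is not s-gonal.
s = 9: P(9, 7) = 154 and P(9, 8) = 204; 196 is not s-gonal.
s = 11: P(11, 7) = 196. ✓
s = 12: P(12, 6) = 156 and P(12, 7) = 217; 196 is not s-gonal.
Hits: s ∈ {4, 11} → 2.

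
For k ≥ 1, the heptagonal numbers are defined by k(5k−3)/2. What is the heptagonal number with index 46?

46·(5·46 − 3)/2 = 46·227/2 = 5221.

5221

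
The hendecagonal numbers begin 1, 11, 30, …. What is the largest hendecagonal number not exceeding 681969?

679583

Solve n(9n−7)/2 ≤ 681969 for integer n.
n = 389 gives 679583 ≤ 681969, while n = 390 gives 683085 > 681969; so the answer is 679583.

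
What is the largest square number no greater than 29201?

Solve n² ≤ 29201 for integer n.
n = 170 gives 28900 ≤ 29201, while n = 171 gives 29241 > 29201; so the answer is 28900.

28900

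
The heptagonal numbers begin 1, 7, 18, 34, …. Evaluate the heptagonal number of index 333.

276723

333·(5·333 − 3)/2 = 333·1662/2 = 333·831 = 276723.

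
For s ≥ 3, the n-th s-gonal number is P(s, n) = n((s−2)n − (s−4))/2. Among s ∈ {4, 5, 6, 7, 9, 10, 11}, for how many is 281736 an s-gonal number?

1

s = 4: P(4, 530) = 280900 and P(4, 531) = 281961; 281736 is not s-gonal.
s = 5: P(5, 433) = 281017 and P(5, 434) = 282317; 281736 is not s-gonal.
s = 6: P(6, 375) = 280875 and P(6, 376) = 282376; 281736 is not s-gonal.
s = 7: P(7, 336) = 281736. ✓
s = 9: P(9, 284) = 281586 and P(9, 285) = 283575; 281736 is not s-gonal.
s = 10: P(10, 265) = 280105 and P(10, 266) = 282226; 281736 is not s-gonal.
s = 11: P(11, 250) = 280375 and P(11, 251) = 282626; 281736 is not s-gonal.
Hits: s ∈ {7} → 1.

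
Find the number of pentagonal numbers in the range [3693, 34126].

The n-th pentagonal number is n(3n−1)/2.
Smallest index with value ≥ 3693: n = 50 (giving 3725).
Largest index with value ≤ 34126: n = 151 (giving 34126).
Indices 50 through 151: 102 terms.

102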